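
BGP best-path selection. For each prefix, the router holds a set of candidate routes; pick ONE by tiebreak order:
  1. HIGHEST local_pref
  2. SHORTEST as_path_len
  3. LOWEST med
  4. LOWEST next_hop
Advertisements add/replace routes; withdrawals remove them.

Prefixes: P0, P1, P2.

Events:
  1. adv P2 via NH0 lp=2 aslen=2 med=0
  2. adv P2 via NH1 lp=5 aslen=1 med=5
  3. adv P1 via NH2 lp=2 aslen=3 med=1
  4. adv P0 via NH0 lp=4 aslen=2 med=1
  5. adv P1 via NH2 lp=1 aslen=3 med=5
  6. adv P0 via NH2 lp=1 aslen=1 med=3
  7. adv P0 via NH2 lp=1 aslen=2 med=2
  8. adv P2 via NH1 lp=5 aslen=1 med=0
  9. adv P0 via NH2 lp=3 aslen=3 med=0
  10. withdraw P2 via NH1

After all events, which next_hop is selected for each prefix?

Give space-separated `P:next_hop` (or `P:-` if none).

Answer: P0:NH0 P1:NH2 P2:NH0

Derivation:
Op 1: best P0=- P1=- P2=NH0
Op 2: best P0=- P1=- P2=NH1
Op 3: best P0=- P1=NH2 P2=NH1
Op 4: best P0=NH0 P1=NH2 P2=NH1
Op 5: best P0=NH0 P1=NH2 P2=NH1
Op 6: best P0=NH0 P1=NH2 P2=NH1
Op 7: best P0=NH0 P1=NH2 P2=NH1
Op 8: best P0=NH0 P1=NH2 P2=NH1
Op 9: best P0=NH0 P1=NH2 P2=NH1
Op 10: best P0=NH0 P1=NH2 P2=NH0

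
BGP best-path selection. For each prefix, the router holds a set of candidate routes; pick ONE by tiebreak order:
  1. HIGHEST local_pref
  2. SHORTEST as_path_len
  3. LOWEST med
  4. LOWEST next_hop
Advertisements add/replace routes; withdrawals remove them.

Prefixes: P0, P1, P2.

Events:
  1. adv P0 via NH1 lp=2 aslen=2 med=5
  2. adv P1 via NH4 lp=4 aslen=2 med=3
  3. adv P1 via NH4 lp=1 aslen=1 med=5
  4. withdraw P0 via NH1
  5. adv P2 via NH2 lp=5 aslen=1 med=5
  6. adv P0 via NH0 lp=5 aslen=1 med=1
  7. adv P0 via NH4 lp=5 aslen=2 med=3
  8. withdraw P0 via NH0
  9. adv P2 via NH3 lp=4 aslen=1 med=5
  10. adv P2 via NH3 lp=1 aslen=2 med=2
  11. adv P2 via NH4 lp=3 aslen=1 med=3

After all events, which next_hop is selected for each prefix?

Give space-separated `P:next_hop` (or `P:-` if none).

Answer: P0:NH4 P1:NH4 P2:NH2

Derivation:
Op 1: best P0=NH1 P1=- P2=-
Op 2: best P0=NH1 P1=NH4 P2=-
Op 3: best P0=NH1 P1=NH4 P2=-
Op 4: best P0=- P1=NH4 P2=-
Op 5: best P0=- P1=NH4 P2=NH2
Op 6: best P0=NH0 P1=NH4 P2=NH2
Op 7: best P0=NH0 P1=NH4 P2=NH2
Op 8: best P0=NH4 P1=NH4 P2=NH2
Op 9: best P0=NH4 P1=NH4 P2=NH2
Op 10: best P0=NH4 P1=NH4 P2=NH2
Op 11: best P0=NH4 P1=NH4 P2=NH2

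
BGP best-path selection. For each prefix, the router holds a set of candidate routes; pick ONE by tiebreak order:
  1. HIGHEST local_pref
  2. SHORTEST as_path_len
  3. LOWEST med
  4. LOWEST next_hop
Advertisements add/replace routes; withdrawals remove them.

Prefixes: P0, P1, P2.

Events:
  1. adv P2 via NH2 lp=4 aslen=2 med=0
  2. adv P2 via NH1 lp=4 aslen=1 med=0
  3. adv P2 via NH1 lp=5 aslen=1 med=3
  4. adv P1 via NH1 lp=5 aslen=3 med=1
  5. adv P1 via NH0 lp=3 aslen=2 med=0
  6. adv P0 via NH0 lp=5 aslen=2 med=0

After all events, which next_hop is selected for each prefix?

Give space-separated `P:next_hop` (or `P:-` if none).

Op 1: best P0=- P1=- P2=NH2
Op 2: best P0=- P1=- P2=NH1
Op 3: best P0=- P1=- P2=NH1
Op 4: best P0=- P1=NH1 P2=NH1
Op 5: best P0=- P1=NH1 P2=NH1
Op 6: best P0=NH0 P1=NH1 P2=NH1

Answer: P0:NH0 P1:NH1 P2:NH1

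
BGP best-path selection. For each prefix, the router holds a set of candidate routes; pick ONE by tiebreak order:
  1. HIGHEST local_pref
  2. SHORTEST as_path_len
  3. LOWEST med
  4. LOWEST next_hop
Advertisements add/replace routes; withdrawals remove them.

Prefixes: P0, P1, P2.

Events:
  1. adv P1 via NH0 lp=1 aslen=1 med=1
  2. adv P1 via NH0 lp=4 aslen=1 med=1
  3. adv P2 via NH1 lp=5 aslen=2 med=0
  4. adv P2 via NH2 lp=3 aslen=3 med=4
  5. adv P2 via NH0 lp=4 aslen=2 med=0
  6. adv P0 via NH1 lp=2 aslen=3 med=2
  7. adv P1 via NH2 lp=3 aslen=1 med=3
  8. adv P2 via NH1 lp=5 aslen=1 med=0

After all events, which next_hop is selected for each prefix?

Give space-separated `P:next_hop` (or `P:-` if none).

Op 1: best P0=- P1=NH0 P2=-
Op 2: best P0=- P1=NH0 P2=-
Op 3: best P0=- P1=NH0 P2=NH1
Op 4: best P0=- P1=NH0 P2=NH1
Op 5: best P0=- P1=NH0 P2=NH1
Op 6: best P0=NH1 P1=NH0 P2=NH1
Op 7: best P0=NH1 P1=NH0 P2=NH1
Op 8: best P0=NH1 P1=NH0 P2=NH1

Answer: P0:NH1 P1:NH0 P2:NH1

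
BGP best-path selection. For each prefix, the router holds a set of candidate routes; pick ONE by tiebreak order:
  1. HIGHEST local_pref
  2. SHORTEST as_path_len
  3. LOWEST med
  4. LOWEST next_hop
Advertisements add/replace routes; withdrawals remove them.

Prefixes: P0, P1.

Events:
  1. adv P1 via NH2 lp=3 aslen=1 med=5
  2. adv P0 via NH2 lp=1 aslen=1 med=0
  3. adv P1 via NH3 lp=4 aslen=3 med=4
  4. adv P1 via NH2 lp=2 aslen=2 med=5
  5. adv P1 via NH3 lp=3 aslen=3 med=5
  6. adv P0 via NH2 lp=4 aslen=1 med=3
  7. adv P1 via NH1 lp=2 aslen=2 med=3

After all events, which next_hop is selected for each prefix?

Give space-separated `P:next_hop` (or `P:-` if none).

Answer: P0:NH2 P1:NH3

Derivation:
Op 1: best P0=- P1=NH2
Op 2: best P0=NH2 P1=NH2
Op 3: best P0=NH2 P1=NH3
Op 4: best P0=NH2 P1=NH3
Op 5: best P0=NH2 P1=NH3
Op 6: best P0=NH2 P1=NH3
Op 7: best P0=NH2 P1=NH3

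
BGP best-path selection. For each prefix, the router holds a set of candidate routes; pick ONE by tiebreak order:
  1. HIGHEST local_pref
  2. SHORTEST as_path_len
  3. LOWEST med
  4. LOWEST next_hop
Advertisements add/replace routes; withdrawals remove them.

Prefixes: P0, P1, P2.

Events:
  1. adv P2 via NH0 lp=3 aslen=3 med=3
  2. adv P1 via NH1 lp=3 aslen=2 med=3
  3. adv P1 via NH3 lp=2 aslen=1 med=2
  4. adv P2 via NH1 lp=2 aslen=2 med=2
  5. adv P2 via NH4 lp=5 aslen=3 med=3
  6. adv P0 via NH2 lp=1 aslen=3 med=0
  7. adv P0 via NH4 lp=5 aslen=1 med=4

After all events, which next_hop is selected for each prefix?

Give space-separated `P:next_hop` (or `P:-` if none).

Op 1: best P0=- P1=- P2=NH0
Op 2: best P0=- P1=NH1 P2=NH0
Op 3: best P0=- P1=NH1 P2=NH0
Op 4: best P0=- P1=NH1 P2=NH0
Op 5: best P0=- P1=NH1 P2=NH4
Op 6: best P0=NH2 P1=NH1 P2=NH4
Op 7: best P0=NH4 P1=NH1 P2=NH4

Answer: P0:NH4 P1:NH1 P2:NH4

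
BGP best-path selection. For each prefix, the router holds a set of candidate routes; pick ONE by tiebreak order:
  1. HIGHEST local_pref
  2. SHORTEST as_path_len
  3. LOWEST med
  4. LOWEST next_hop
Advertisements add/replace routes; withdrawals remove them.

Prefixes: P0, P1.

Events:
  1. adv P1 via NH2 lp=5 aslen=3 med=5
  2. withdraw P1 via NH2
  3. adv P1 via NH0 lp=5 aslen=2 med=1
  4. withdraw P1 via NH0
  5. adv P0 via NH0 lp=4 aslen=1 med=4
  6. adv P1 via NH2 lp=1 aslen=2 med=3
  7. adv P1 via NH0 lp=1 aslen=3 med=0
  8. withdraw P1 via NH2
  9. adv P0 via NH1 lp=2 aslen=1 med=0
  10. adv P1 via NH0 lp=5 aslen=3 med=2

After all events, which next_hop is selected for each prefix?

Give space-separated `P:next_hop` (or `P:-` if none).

Answer: P0:NH0 P1:NH0

Derivation:
Op 1: best P0=- P1=NH2
Op 2: best P0=- P1=-
Op 3: best P0=- P1=NH0
Op 4: best P0=- P1=-
Op 5: best P0=NH0 P1=-
Op 6: best P0=NH0 P1=NH2
Op 7: best P0=NH0 P1=NH2
Op 8: best P0=NH0 P1=NH0
Op 9: best P0=NH0 P1=NH0
Op 10: best P0=NH0 P1=NH0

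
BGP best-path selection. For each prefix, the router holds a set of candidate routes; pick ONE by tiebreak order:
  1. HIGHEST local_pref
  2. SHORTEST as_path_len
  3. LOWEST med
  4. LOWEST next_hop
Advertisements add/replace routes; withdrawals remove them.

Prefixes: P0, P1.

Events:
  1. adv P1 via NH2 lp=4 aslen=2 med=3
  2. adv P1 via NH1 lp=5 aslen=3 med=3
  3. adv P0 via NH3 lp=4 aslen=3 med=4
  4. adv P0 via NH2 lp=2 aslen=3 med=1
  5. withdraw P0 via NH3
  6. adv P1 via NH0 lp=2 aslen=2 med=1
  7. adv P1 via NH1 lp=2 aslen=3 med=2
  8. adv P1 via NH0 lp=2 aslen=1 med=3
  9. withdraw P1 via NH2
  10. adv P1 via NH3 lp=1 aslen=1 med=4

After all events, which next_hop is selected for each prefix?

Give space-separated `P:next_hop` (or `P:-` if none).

Op 1: best P0=- P1=NH2
Op 2: best P0=- P1=NH1
Op 3: best P0=NH3 P1=NH1
Op 4: best P0=NH3 P1=NH1
Op 5: best P0=NH2 P1=NH1
Op 6: best P0=NH2 P1=NH1
Op 7: best P0=NH2 P1=NH2
Op 8: best P0=NH2 P1=NH2
Op 9: best P0=NH2 P1=NH0
Op 10: best P0=NH2 P1=NH0

Answer: P0:NH2 P1:NH0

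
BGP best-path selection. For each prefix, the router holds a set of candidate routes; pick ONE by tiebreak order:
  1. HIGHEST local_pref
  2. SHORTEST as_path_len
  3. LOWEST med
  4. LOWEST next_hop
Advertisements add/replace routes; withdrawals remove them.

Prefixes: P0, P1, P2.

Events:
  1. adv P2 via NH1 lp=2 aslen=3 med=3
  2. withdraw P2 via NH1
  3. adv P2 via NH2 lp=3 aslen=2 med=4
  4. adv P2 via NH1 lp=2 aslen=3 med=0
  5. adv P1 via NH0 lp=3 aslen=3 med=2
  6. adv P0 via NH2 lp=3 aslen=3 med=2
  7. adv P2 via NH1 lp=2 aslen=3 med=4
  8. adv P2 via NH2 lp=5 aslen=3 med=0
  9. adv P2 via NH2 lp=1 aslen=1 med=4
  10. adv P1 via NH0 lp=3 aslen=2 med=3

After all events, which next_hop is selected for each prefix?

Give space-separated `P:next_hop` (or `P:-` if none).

Op 1: best P0=- P1=- P2=NH1
Op 2: best P0=- P1=- P2=-
Op 3: best P0=- P1=- P2=NH2
Op 4: best P0=- P1=- P2=NH2
Op 5: best P0=- P1=NH0 P2=NH2
Op 6: best P0=NH2 P1=NH0 P2=NH2
Op 7: best P0=NH2 P1=NH0 P2=NH2
Op 8: best P0=NH2 P1=NH0 P2=NH2
Op 9: best P0=NH2 P1=NH0 P2=NH1
Op 10: best P0=NH2 P1=NH0 P2=NH1

Answer: P0:NH2 P1:NH0 P2:NH1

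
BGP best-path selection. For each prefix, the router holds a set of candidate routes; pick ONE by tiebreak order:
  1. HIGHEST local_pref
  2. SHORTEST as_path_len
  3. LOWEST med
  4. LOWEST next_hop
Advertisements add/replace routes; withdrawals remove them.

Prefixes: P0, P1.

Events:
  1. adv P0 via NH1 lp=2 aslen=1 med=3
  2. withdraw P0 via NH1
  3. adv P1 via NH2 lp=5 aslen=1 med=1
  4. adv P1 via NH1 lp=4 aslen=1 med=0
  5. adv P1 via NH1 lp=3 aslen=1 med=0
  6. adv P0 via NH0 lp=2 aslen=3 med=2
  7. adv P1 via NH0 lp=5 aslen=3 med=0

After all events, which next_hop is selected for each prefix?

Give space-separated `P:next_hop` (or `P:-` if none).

Answer: P0:NH0 P1:NH2

Derivation:
Op 1: best P0=NH1 P1=-
Op 2: best P0=- P1=-
Op 3: best P0=- P1=NH2
Op 4: best P0=- P1=NH2
Op 5: best P0=- P1=NH2
Op 6: best P0=NH0 P1=NH2
Op 7: best P0=NH0 P1=NH2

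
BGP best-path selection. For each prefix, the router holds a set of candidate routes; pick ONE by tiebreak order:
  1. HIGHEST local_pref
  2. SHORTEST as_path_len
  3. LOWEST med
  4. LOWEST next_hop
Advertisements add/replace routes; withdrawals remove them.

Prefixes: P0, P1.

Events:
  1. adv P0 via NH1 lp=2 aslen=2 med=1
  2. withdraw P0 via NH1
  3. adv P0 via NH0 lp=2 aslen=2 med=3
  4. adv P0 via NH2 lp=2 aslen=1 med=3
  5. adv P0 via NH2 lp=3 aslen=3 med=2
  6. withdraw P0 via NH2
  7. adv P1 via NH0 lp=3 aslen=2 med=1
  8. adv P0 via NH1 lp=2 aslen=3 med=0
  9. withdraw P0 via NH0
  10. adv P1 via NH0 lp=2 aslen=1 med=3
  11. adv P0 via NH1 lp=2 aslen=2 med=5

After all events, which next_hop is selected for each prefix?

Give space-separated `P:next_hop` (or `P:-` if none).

Op 1: best P0=NH1 P1=-
Op 2: best P0=- P1=-
Op 3: best P0=NH0 P1=-
Op 4: best P0=NH2 P1=-
Op 5: best P0=NH2 P1=-
Op 6: best P0=NH0 P1=-
Op 7: best P0=NH0 P1=NH0
Op 8: best P0=NH0 P1=NH0
Op 9: best P0=NH1 P1=NH0
Op 10: best P0=NH1 P1=NH0
Op 11: best P0=NH1 P1=NH0

Answer: P0:NH1 P1:NH0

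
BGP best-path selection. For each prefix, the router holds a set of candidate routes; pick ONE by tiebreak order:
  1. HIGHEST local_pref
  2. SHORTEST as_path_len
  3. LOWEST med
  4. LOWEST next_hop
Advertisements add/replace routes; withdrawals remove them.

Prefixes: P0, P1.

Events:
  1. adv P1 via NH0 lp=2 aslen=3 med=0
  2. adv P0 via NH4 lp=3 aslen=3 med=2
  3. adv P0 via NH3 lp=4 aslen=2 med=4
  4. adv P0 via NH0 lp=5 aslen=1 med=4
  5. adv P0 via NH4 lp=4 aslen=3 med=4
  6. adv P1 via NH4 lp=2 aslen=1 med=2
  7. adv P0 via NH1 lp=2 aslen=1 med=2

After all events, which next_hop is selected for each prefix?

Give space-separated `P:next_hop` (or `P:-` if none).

Op 1: best P0=- P1=NH0
Op 2: best P0=NH4 P1=NH0
Op 3: best P0=NH3 P1=NH0
Op 4: best P0=NH0 P1=NH0
Op 5: best P0=NH0 P1=NH0
Op 6: best P0=NH0 P1=NH4
Op 7: best P0=NH0 P1=NH4

Answer: P0:NH0 P1:NH4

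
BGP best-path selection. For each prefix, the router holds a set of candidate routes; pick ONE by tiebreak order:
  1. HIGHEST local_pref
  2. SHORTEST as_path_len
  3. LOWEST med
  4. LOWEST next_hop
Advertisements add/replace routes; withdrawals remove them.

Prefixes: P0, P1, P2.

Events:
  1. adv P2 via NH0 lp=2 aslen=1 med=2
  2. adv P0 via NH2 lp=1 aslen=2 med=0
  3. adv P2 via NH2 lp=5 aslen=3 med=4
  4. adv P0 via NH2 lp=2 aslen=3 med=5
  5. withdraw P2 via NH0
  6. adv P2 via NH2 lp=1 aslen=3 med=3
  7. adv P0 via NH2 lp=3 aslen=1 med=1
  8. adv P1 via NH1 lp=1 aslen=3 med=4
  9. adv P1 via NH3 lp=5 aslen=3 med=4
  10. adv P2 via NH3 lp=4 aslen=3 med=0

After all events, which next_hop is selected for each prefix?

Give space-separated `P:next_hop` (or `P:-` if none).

Answer: P0:NH2 P1:NH3 P2:NH3

Derivation:
Op 1: best P0=- P1=- P2=NH0
Op 2: best P0=NH2 P1=- P2=NH0
Op 3: best P0=NH2 P1=- P2=NH2
Op 4: best P0=NH2 P1=- P2=NH2
Op 5: best P0=NH2 P1=- P2=NH2
Op 6: best P0=NH2 P1=- P2=NH2
Op 7: best P0=NH2 P1=- P2=NH2
Op 8: best P0=NH2 P1=NH1 P2=NH2
Op 9: best P0=NH2 P1=NH3 P2=NH2
Op 10: best P0=NH2 P1=NH3 P2=NH3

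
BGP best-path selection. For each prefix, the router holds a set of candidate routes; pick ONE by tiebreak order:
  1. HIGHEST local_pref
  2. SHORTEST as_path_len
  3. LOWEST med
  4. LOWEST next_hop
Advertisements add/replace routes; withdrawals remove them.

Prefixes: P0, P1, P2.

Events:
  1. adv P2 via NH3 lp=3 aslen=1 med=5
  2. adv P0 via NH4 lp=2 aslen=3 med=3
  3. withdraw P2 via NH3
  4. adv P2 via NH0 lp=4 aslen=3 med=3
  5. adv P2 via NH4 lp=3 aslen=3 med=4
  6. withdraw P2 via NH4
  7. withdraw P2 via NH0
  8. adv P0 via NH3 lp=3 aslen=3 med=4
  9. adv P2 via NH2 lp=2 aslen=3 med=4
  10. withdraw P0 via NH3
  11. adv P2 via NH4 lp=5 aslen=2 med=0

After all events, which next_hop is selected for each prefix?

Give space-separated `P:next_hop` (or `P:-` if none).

Answer: P0:NH4 P1:- P2:NH4

Derivation:
Op 1: best P0=- P1=- P2=NH3
Op 2: best P0=NH4 P1=- P2=NH3
Op 3: best P0=NH4 P1=- P2=-
Op 4: best P0=NH4 P1=- P2=NH0
Op 5: best P0=NH4 P1=- P2=NH0
Op 6: best P0=NH4 P1=- P2=NH0
Op 7: best P0=NH4 P1=- P2=-
Op 8: best P0=NH3 P1=- P2=-
Op 9: best P0=NH3 P1=- P2=NH2
Op 10: best P0=NH4 P1=- P2=NH2
Op 11: best P0=NH4 P1=- P2=NH4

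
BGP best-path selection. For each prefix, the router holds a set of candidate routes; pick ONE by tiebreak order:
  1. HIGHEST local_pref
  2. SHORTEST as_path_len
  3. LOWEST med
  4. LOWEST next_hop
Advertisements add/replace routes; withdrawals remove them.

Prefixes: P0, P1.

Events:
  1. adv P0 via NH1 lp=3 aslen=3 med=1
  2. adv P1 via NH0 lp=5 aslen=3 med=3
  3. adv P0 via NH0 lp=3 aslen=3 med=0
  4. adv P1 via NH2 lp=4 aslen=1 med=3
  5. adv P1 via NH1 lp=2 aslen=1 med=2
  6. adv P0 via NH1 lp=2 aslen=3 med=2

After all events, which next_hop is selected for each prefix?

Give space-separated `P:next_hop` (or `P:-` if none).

Op 1: best P0=NH1 P1=-
Op 2: best P0=NH1 P1=NH0
Op 3: best P0=NH0 P1=NH0
Op 4: best P0=NH0 P1=NH0
Op 5: best P0=NH0 P1=NH0
Op 6: best P0=NH0 P1=NH0

Answer: P0:NH0 P1:NH0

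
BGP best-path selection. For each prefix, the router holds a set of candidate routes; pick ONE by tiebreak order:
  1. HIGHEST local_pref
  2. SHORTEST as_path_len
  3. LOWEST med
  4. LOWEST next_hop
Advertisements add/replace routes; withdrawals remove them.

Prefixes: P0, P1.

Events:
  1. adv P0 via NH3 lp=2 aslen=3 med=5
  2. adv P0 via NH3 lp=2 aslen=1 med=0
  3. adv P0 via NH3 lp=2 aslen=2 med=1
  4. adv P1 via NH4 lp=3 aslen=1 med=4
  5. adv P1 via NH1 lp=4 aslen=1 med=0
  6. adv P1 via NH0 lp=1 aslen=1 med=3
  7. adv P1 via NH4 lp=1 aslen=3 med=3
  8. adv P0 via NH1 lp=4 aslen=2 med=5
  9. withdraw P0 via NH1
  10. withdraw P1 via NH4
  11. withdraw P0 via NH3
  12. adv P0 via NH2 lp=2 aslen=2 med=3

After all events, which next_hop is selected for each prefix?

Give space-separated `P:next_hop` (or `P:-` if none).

Op 1: best P0=NH3 P1=-
Op 2: best P0=NH3 P1=-
Op 3: best P0=NH3 P1=-
Op 4: best P0=NH3 P1=NH4
Op 5: best P0=NH3 P1=NH1
Op 6: best P0=NH3 P1=NH1
Op 7: best P0=NH3 P1=NH1
Op 8: best P0=NH1 P1=NH1
Op 9: best P0=NH3 P1=NH1
Op 10: best P0=NH3 P1=NH1
Op 11: best P0=- P1=NH1
Op 12: best P0=NH2 P1=NH1

Answer: P0:NH2 P1:NH1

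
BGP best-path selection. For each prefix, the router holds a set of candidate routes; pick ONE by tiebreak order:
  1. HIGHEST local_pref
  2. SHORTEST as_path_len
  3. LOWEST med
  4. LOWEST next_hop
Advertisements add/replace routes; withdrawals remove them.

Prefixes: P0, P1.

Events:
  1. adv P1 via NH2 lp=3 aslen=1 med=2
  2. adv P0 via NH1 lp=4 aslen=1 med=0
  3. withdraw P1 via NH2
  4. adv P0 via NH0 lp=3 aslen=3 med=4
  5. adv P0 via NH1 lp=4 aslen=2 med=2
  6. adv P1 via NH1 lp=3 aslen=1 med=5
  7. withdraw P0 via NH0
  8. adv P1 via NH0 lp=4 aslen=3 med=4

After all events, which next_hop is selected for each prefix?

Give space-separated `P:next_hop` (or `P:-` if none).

Answer: P0:NH1 P1:NH0

Derivation:
Op 1: best P0=- P1=NH2
Op 2: best P0=NH1 P1=NH2
Op 3: best P0=NH1 P1=-
Op 4: best P0=NH1 P1=-
Op 5: best P0=NH1 P1=-
Op 6: best P0=NH1 P1=NH1
Op 7: best P0=NH1 P1=NH1
Op 8: best P0=NH1 P1=NH0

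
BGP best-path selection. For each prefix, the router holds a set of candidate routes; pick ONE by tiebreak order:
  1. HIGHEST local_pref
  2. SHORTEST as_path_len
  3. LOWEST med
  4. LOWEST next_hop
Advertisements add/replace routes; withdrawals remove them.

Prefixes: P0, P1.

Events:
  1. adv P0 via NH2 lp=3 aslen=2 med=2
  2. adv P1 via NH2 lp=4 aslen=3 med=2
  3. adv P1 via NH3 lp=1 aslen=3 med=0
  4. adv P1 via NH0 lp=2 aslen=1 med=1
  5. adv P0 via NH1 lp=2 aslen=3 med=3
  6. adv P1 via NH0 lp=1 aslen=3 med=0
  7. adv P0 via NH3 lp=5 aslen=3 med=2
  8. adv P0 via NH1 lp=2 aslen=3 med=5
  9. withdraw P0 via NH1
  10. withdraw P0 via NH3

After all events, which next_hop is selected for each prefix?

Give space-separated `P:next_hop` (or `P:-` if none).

Answer: P0:NH2 P1:NH2

Derivation:
Op 1: best P0=NH2 P1=-
Op 2: best P0=NH2 P1=NH2
Op 3: best P0=NH2 P1=NH2
Op 4: best P0=NH2 P1=NH2
Op 5: best P0=NH2 P1=NH2
Op 6: best P0=NH2 P1=NH2
Op 7: best P0=NH3 P1=NH2
Op 8: best P0=NH3 P1=NH2
Op 9: best P0=NH3 P1=NH2
Op 10: best P0=NH2 P1=NH2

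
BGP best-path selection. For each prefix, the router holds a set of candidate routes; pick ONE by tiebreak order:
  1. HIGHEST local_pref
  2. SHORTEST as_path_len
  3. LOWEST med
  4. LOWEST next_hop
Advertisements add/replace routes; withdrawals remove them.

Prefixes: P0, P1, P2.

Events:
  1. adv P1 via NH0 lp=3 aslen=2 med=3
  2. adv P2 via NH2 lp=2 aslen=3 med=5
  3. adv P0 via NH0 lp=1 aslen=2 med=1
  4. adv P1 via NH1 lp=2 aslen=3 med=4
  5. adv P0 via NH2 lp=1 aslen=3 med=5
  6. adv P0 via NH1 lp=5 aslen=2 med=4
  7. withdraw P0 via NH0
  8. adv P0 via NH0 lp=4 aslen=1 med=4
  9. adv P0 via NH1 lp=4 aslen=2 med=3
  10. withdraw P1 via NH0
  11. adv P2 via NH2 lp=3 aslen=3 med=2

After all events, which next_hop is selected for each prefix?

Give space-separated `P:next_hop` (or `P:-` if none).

Answer: P0:NH0 P1:NH1 P2:NH2

Derivation:
Op 1: best P0=- P1=NH0 P2=-
Op 2: best P0=- P1=NH0 P2=NH2
Op 3: best P0=NH0 P1=NH0 P2=NH2
Op 4: best P0=NH0 P1=NH0 P2=NH2
Op 5: best P0=NH0 P1=NH0 P2=NH2
Op 6: best P0=NH1 P1=NH0 P2=NH2
Op 7: best P0=NH1 P1=NH0 P2=NH2
Op 8: best P0=NH1 P1=NH0 P2=NH2
Op 9: best P0=NH0 P1=NH0 P2=NH2
Op 10: best P0=NH0 P1=NH1 P2=NH2
Op 11: best P0=NH0 P1=NH1 P2=NH2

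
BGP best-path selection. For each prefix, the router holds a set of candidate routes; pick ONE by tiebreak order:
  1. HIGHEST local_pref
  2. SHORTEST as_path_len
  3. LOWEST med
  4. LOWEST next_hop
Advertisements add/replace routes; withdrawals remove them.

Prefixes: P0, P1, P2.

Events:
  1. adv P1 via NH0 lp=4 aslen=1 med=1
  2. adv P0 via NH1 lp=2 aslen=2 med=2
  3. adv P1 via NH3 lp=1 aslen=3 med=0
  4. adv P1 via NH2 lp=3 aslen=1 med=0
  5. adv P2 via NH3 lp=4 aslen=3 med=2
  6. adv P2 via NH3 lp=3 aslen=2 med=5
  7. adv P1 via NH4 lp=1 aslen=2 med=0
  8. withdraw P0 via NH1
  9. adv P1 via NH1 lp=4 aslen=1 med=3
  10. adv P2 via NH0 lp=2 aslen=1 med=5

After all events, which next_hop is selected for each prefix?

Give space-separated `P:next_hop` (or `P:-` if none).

Answer: P0:- P1:NH0 P2:NH3

Derivation:
Op 1: best P0=- P1=NH0 P2=-
Op 2: best P0=NH1 P1=NH0 P2=-
Op 3: best P0=NH1 P1=NH0 P2=-
Op 4: best P0=NH1 P1=NH0 P2=-
Op 5: best P0=NH1 P1=NH0 P2=NH3
Op 6: best P0=NH1 P1=NH0 P2=NH3
Op 7: best P0=NH1 P1=NH0 P2=NH3
Op 8: best P0=- P1=NH0 P2=NH3
Op 9: best P0=- P1=NH0 P2=NH3
Op 10: best P0=- P1=NH0 P2=NH3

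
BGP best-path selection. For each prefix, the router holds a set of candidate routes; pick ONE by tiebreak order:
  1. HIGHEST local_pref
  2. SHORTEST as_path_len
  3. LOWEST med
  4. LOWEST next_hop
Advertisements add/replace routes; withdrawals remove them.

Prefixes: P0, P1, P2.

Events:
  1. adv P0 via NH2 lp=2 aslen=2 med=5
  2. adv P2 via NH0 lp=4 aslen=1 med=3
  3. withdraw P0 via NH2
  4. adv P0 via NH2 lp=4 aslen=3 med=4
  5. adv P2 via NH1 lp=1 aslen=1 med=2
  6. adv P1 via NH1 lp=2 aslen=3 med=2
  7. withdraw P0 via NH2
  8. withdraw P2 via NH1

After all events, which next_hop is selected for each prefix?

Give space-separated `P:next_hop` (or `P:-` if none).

Op 1: best P0=NH2 P1=- P2=-
Op 2: best P0=NH2 P1=- P2=NH0
Op 3: best P0=- P1=- P2=NH0
Op 4: best P0=NH2 P1=- P2=NH0
Op 5: best P0=NH2 P1=- P2=NH0
Op 6: best P0=NH2 P1=NH1 P2=NH0
Op 7: best P0=- P1=NH1 P2=NH0
Op 8: best P0=- P1=NH1 P2=NH0

Answer: P0:- P1:NH1 P2:NH0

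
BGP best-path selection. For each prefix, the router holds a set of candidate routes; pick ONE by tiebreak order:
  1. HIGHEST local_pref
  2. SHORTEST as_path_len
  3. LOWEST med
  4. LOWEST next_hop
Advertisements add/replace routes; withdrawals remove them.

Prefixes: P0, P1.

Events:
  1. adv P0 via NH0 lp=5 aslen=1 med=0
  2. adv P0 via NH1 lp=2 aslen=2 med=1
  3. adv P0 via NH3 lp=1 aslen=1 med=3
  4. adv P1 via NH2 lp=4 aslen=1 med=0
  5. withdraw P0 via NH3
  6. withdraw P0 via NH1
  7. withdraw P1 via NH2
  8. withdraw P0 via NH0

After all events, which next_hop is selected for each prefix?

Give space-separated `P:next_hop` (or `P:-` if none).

Op 1: best P0=NH0 P1=-
Op 2: best P0=NH0 P1=-
Op 3: best P0=NH0 P1=-
Op 4: best P0=NH0 P1=NH2
Op 5: best P0=NH0 P1=NH2
Op 6: best P0=NH0 P1=NH2
Op 7: best P0=NH0 P1=-
Op 8: best P0=- P1=-

Answer: P0:- P1:-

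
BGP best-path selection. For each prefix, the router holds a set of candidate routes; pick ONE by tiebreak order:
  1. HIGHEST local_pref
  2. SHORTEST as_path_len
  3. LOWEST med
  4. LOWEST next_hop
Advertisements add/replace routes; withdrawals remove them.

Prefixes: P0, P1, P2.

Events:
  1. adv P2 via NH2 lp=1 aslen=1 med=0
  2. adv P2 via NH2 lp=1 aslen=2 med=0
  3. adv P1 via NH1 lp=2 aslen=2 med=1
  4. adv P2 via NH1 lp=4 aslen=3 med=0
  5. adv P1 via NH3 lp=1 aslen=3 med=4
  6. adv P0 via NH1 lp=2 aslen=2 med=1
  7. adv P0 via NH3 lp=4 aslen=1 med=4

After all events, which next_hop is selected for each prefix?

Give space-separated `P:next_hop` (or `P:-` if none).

Answer: P0:NH3 P1:NH1 P2:NH1

Derivation:
Op 1: best P0=- P1=- P2=NH2
Op 2: best P0=- P1=- P2=NH2
Op 3: best P0=- P1=NH1 P2=NH2
Op 4: best P0=- P1=NH1 P2=NH1
Op 5: best P0=- P1=NH1 P2=NH1
Op 6: best P0=NH1 P1=NH1 P2=NH1
Op 7: best P0=NH3 P1=NH1 P2=NH1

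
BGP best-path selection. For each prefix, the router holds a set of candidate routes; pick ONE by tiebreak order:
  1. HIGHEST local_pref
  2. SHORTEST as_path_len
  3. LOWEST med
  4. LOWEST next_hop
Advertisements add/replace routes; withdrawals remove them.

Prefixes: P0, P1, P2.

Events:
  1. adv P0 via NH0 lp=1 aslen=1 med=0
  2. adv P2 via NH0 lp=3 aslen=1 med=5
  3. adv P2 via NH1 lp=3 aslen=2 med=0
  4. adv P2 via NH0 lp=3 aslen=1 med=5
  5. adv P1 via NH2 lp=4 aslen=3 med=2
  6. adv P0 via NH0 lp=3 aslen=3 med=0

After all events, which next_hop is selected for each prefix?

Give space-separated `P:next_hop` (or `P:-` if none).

Op 1: best P0=NH0 P1=- P2=-
Op 2: best P0=NH0 P1=- P2=NH0
Op 3: best P0=NH0 P1=- P2=NH0
Op 4: best P0=NH0 P1=- P2=NH0
Op 5: best P0=NH0 P1=NH2 P2=NH0
Op 6: best P0=NH0 P1=NH2 P2=NH0

Answer: P0:NH0 P1:NH2 P2:NH0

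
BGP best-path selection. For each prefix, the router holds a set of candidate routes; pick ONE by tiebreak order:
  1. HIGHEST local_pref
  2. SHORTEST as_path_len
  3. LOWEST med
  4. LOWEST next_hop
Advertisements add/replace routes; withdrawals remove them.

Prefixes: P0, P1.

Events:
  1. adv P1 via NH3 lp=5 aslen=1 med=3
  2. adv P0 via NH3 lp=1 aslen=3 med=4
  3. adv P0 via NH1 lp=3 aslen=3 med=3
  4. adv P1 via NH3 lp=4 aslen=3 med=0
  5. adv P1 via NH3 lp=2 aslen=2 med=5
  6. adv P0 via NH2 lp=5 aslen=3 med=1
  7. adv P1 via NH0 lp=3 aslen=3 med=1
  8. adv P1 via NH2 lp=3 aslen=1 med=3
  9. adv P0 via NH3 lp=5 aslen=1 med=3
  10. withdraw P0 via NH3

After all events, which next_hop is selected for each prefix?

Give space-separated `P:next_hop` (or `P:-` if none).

Op 1: best P0=- P1=NH3
Op 2: best P0=NH3 P1=NH3
Op 3: best P0=NH1 P1=NH3
Op 4: best P0=NH1 P1=NH3
Op 5: best P0=NH1 P1=NH3
Op 6: best P0=NH2 P1=NH3
Op 7: best P0=NH2 P1=NH0
Op 8: best P0=NH2 P1=NH2
Op 9: best P0=NH3 P1=NH2
Op 10: best P0=NH2 P1=NH2

Answer: P0:NH2 P1:NH2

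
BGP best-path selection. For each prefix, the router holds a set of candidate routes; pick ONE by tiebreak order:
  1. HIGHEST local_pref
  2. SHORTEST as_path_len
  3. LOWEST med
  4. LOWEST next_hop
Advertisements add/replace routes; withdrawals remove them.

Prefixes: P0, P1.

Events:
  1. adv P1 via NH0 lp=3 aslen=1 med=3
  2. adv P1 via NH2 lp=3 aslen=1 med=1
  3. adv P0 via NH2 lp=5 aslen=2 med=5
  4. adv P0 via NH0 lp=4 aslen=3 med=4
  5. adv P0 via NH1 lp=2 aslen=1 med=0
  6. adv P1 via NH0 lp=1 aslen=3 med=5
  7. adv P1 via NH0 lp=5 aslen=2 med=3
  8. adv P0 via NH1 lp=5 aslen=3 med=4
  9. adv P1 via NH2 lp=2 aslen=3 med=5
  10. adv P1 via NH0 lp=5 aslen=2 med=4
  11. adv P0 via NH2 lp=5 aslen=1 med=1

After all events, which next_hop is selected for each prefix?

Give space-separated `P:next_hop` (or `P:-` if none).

Answer: P0:NH2 P1:NH0

Derivation:
Op 1: best P0=- P1=NH0
Op 2: best P0=- P1=NH2
Op 3: best P0=NH2 P1=NH2
Op 4: best P0=NH2 P1=NH2
Op 5: best P0=NH2 P1=NH2
Op 6: best P0=NH2 P1=NH2
Op 7: best P0=NH2 P1=NH0
Op 8: best P0=NH2 P1=NH0
Op 9: best P0=NH2 P1=NH0
Op 10: best P0=NH2 P1=NH0
Op 11: best P0=NH2 P1=NH0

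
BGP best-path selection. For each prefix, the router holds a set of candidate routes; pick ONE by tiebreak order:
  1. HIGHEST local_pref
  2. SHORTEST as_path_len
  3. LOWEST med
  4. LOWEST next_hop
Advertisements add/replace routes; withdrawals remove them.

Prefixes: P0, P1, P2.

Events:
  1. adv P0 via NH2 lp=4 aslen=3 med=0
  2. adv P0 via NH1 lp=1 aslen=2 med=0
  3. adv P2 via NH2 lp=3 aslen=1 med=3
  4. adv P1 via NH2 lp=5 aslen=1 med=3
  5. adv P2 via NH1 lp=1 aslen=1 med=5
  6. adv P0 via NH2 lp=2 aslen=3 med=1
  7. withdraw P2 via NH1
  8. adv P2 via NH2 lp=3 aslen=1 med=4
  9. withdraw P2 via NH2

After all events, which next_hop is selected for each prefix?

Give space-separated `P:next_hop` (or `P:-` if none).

Op 1: best P0=NH2 P1=- P2=-
Op 2: best P0=NH2 P1=- P2=-
Op 3: best P0=NH2 P1=- P2=NH2
Op 4: best P0=NH2 P1=NH2 P2=NH2
Op 5: best P0=NH2 P1=NH2 P2=NH2
Op 6: best P0=NH2 P1=NH2 P2=NH2
Op 7: best P0=NH2 P1=NH2 P2=NH2
Op 8: best P0=NH2 P1=NH2 P2=NH2
Op 9: best P0=NH2 P1=NH2 P2=-

Answer: P0:NH2 P1:NH2 P2:-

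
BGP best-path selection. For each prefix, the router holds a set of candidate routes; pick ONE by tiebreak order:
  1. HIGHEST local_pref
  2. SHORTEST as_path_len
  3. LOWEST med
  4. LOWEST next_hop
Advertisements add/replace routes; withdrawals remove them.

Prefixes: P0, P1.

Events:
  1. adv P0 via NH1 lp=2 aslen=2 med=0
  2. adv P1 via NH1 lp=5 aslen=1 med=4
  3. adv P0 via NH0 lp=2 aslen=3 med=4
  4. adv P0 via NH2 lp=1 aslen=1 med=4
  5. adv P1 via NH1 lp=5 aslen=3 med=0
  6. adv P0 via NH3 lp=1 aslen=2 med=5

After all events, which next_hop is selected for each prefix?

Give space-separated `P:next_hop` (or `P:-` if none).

Answer: P0:NH1 P1:NH1

Derivation:
Op 1: best P0=NH1 P1=-
Op 2: best P0=NH1 P1=NH1
Op 3: best P0=NH1 P1=NH1
Op 4: best P0=NH1 P1=NH1
Op 5: best P0=NH1 P1=NH1
Op 6: best P0=NH1 P1=NH1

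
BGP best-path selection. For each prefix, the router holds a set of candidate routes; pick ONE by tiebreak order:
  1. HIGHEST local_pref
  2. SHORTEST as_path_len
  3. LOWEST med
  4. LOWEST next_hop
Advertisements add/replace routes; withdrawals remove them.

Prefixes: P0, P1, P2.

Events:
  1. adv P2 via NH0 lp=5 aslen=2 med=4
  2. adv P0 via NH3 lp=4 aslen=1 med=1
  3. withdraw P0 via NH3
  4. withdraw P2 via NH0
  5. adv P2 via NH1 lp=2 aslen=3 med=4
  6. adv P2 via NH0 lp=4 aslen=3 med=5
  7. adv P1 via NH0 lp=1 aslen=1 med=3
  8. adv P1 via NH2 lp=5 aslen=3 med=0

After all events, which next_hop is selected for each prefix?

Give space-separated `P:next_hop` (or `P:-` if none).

Op 1: best P0=- P1=- P2=NH0
Op 2: best P0=NH3 P1=- P2=NH0
Op 3: best P0=- P1=- P2=NH0
Op 4: best P0=- P1=- P2=-
Op 5: best P0=- P1=- P2=NH1
Op 6: best P0=- P1=- P2=NH0
Op 7: best P0=- P1=NH0 P2=NH0
Op 8: best P0=- P1=NH2 P2=NH0

Answer: P0:- P1:NH2 P2:NH0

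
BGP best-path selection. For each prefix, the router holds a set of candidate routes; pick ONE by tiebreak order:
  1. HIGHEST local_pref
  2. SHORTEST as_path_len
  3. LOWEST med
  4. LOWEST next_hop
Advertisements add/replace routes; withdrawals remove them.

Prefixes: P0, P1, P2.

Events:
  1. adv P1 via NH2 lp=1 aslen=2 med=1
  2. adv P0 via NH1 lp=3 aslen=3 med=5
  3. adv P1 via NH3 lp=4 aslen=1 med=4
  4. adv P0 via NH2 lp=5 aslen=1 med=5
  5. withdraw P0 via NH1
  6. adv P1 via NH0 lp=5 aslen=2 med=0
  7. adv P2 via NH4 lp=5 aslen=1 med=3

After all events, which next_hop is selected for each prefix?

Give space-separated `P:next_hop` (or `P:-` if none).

Op 1: best P0=- P1=NH2 P2=-
Op 2: best P0=NH1 P1=NH2 P2=-
Op 3: best P0=NH1 P1=NH3 P2=-
Op 4: best P0=NH2 P1=NH3 P2=-
Op 5: best P0=NH2 P1=NH3 P2=-
Op 6: best P0=NH2 P1=NH0 P2=-
Op 7: best P0=NH2 P1=NH0 P2=NH4

Answer: P0:NH2 P1:NH0 P2:NH4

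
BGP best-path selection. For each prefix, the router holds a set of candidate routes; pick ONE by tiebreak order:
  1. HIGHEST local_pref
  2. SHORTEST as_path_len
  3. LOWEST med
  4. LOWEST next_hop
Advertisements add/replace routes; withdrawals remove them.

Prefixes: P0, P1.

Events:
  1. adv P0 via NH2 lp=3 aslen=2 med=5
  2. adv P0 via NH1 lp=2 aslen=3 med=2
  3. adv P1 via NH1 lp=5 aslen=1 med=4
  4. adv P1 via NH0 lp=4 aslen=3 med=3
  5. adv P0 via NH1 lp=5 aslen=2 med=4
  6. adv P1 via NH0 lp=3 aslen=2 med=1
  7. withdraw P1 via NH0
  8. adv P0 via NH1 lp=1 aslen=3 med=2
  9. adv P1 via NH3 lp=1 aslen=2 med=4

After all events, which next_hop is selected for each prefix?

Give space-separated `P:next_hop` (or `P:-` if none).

Answer: P0:NH2 P1:NH1

Derivation:
Op 1: best P0=NH2 P1=-
Op 2: best P0=NH2 P1=-
Op 3: best P0=NH2 P1=NH1
Op 4: best P0=NH2 P1=NH1
Op 5: best P0=NH1 P1=NH1
Op 6: best P0=NH1 P1=NH1
Op 7: best P0=NH1 P1=NH1
Op 8: best P0=NH2 P1=NH1
Op 9: best P0=NH2 P1=NH1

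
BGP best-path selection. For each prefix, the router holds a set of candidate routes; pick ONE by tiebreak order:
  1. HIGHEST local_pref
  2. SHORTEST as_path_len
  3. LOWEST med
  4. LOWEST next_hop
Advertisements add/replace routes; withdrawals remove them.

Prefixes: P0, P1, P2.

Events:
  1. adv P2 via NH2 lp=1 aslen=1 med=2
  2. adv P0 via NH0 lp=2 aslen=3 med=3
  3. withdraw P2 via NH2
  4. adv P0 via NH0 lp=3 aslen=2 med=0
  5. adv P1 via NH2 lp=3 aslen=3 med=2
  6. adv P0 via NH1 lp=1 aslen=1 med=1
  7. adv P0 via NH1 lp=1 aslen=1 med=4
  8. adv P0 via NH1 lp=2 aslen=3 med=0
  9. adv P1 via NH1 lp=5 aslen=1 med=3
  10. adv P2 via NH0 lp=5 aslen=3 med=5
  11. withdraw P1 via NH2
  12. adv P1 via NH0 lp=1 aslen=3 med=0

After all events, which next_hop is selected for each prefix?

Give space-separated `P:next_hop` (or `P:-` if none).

Answer: P0:NH0 P1:NH1 P2:NH0

Derivation:
Op 1: best P0=- P1=- P2=NH2
Op 2: best P0=NH0 P1=- P2=NH2
Op 3: best P0=NH0 P1=- P2=-
Op 4: best P0=NH0 P1=- P2=-
Op 5: best P0=NH0 P1=NH2 P2=-
Op 6: best P0=NH0 P1=NH2 P2=-
Op 7: best P0=NH0 P1=NH2 P2=-
Op 8: best P0=NH0 P1=NH2 P2=-
Op 9: best P0=NH0 P1=NH1 P2=-
Op 10: best P0=NH0 P1=NH1 P2=NH0
Op 11: best P0=NH0 P1=NH1 P2=NH0
Op 12: best P0=NH0 P1=NH1 P2=NH0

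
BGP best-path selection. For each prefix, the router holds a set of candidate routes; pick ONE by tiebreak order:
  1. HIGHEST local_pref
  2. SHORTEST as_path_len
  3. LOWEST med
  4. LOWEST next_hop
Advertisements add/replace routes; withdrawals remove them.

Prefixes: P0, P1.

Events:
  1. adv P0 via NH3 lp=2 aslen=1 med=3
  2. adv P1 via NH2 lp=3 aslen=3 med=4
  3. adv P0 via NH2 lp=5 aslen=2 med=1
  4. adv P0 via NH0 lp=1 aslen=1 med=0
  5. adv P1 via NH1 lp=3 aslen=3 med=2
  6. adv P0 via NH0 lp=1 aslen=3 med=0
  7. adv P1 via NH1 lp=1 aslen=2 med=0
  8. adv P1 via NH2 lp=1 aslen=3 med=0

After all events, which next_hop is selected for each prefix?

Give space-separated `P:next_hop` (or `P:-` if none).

Op 1: best P0=NH3 P1=-
Op 2: best P0=NH3 P1=NH2
Op 3: best P0=NH2 P1=NH2
Op 4: best P0=NH2 P1=NH2
Op 5: best P0=NH2 P1=NH1
Op 6: best P0=NH2 P1=NH1
Op 7: best P0=NH2 P1=NH2
Op 8: best P0=NH2 P1=NH1

Answer: P0:NH2 P1:NH1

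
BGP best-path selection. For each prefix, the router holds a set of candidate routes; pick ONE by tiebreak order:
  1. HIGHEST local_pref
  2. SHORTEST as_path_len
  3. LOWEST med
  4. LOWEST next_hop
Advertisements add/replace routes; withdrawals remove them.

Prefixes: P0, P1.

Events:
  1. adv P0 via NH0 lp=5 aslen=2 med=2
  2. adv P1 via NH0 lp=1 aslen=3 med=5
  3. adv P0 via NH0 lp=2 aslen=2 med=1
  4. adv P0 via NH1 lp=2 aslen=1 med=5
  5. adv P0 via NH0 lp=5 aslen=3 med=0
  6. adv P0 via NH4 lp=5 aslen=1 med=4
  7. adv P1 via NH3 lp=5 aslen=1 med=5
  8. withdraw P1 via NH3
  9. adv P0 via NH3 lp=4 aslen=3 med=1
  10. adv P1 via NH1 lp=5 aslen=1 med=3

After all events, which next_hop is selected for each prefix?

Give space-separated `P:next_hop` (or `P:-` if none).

Answer: P0:NH4 P1:NH1

Derivation:
Op 1: best P0=NH0 P1=-
Op 2: best P0=NH0 P1=NH0
Op 3: best P0=NH0 P1=NH0
Op 4: best P0=NH1 P1=NH0
Op 5: best P0=NH0 P1=NH0
Op 6: best P0=NH4 P1=NH0
Op 7: best P0=NH4 P1=NH3
Op 8: best P0=NH4 P1=NH0
Op 9: best P0=NH4 P1=NH0
Op 10: best P0=NH4 P1=NH1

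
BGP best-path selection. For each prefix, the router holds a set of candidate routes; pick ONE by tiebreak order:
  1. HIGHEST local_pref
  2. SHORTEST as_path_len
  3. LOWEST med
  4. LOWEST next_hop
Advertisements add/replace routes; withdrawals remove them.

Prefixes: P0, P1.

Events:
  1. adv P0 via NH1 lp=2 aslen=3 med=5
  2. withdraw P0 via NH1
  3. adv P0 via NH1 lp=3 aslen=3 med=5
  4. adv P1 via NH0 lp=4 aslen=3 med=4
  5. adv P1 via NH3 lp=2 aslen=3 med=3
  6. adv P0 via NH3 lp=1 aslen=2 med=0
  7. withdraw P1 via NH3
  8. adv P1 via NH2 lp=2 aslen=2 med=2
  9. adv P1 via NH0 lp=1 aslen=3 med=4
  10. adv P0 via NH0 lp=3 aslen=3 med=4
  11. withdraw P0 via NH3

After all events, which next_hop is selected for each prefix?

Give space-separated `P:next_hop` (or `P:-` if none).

Op 1: best P0=NH1 P1=-
Op 2: best P0=- P1=-
Op 3: best P0=NH1 P1=-
Op 4: best P0=NH1 P1=NH0
Op 5: best P0=NH1 P1=NH0
Op 6: best P0=NH1 P1=NH0
Op 7: best P0=NH1 P1=NH0
Op 8: best P0=NH1 P1=NH0
Op 9: best P0=NH1 P1=NH2
Op 10: best P0=NH0 P1=NH2
Op 11: best P0=NH0 P1=NH2

Answer: P0:NH0 P1:NH2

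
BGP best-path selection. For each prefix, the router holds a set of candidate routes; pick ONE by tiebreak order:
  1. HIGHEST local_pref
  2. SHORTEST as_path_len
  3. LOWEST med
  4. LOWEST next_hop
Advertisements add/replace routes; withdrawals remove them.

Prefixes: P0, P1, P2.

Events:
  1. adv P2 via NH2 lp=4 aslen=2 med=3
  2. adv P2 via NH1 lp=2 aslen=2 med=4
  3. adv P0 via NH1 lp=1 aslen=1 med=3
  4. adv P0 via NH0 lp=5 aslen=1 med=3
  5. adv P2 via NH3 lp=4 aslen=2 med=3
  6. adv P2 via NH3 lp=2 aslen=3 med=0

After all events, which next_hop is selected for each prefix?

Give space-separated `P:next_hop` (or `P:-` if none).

Answer: P0:NH0 P1:- P2:NH2

Derivation:
Op 1: best P0=- P1=- P2=NH2
Op 2: best P0=- P1=- P2=NH2
Op 3: best P0=NH1 P1=- P2=NH2
Op 4: best P0=NH0 P1=- P2=NH2
Op 5: best P0=NH0 P1=- P2=NH2
Op 6: best P0=NH0 P1=- P2=NH2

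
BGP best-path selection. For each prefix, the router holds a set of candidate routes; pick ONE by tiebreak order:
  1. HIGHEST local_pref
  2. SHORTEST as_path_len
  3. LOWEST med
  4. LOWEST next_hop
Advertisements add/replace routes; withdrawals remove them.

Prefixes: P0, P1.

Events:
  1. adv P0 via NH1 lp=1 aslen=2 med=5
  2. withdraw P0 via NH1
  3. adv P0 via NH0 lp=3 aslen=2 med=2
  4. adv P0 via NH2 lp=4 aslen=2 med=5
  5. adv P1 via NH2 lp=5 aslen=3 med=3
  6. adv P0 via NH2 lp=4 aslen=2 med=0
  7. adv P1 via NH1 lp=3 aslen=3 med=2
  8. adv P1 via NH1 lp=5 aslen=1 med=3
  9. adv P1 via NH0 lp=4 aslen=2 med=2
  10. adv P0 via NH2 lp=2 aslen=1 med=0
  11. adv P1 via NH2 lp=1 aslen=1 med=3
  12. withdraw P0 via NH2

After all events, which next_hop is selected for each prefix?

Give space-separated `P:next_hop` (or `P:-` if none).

Op 1: best P0=NH1 P1=-
Op 2: best P0=- P1=-
Op 3: best P0=NH0 P1=-
Op 4: best P0=NH2 P1=-
Op 5: best P0=NH2 P1=NH2
Op 6: best P0=NH2 P1=NH2
Op 7: best P0=NH2 P1=NH2
Op 8: best P0=NH2 P1=NH1
Op 9: best P0=NH2 P1=NH1
Op 10: best P0=NH0 P1=NH1
Op 11: best P0=NH0 P1=NH1
Op 12: best P0=NH0 P1=NH1

Answer: P0:NH0 P1:NH1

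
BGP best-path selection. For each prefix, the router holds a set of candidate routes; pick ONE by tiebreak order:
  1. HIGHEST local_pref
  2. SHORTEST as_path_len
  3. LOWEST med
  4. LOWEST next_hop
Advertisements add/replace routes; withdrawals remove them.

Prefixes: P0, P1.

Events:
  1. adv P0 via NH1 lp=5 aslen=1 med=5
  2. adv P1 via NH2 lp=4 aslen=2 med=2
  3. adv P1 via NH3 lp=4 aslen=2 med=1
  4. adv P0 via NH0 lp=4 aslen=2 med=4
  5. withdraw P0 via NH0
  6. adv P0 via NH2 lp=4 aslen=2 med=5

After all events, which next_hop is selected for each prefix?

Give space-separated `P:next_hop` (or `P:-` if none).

Answer: P0:NH1 P1:NH3

Derivation:
Op 1: best P0=NH1 P1=-
Op 2: best P0=NH1 P1=NH2
Op 3: best P0=NH1 P1=NH3
Op 4: best P0=NH1 P1=NH3
Op 5: best P0=NH1 P1=NH3
Op 6: best P0=NH1 P1=NH3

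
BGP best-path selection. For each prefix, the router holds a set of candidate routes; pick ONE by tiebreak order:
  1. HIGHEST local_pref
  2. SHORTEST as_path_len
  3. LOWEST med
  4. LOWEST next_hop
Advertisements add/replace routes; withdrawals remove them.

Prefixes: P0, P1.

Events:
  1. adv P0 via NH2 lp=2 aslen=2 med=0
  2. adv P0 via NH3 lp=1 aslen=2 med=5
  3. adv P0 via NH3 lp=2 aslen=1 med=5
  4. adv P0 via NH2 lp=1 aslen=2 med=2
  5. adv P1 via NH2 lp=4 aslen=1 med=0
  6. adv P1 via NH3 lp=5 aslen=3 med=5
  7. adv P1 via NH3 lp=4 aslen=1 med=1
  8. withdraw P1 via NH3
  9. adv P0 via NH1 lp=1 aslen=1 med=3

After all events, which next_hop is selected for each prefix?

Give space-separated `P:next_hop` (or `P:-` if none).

Answer: P0:NH3 P1:NH2

Derivation:
Op 1: best P0=NH2 P1=-
Op 2: best P0=NH2 P1=-
Op 3: best P0=NH3 P1=-
Op 4: best P0=NH3 P1=-
Op 5: best P0=NH3 P1=NH2
Op 6: best P0=NH3 P1=NH3
Op 7: best P0=NH3 P1=NH2
Op 8: best P0=NH3 P1=NH2
Op 9: best P0=NH3 P1=NH2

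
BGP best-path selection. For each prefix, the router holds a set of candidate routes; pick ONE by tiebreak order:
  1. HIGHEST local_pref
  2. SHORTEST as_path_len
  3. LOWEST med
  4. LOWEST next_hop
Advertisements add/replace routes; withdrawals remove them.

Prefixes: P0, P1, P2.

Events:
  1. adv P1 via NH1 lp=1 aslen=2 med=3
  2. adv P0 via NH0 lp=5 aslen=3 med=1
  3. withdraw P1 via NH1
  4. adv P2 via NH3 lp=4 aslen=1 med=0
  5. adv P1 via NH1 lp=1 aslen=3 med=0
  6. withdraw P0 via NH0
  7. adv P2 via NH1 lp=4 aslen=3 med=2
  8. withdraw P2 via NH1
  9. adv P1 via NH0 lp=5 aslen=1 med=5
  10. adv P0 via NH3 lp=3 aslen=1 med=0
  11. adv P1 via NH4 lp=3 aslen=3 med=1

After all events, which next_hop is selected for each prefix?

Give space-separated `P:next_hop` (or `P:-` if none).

Op 1: best P0=- P1=NH1 P2=-
Op 2: best P0=NH0 P1=NH1 P2=-
Op 3: best P0=NH0 P1=- P2=-
Op 4: best P0=NH0 P1=- P2=NH3
Op 5: best P0=NH0 P1=NH1 P2=NH3
Op 6: best P0=- P1=NH1 P2=NH3
Op 7: best P0=- P1=NH1 P2=NH3
Op 8: best P0=- P1=NH1 P2=NH3
Op 9: best P0=- P1=NH0 P2=NH3
Op 10: best P0=NH3 P1=NH0 P2=NH3
Op 11: best P0=NH3 P1=NH0 P2=NH3

Answer: P0:NH3 P1:NH0 P2:NH3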